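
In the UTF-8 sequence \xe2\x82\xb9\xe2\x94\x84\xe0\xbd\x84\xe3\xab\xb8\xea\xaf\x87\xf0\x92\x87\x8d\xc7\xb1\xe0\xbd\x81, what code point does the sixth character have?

U+121CD

Offset 0: leading byte 0xE2 = 11100010 → 3-byte char #1 = E2 82 B9.
Offset 3: leading byte 0xE2 = 11100010 → 3-byte char #2 = E2 94 84.
Offset 6: leading byte 0xE0 = 11100000 → 3-byte char #3 = E0 BD 84.
Offset 9: leading byte 0xE3 = 11100011 → 3-byte char #4 = E3 AB B8.
Offset 12: leading byte 0xEA = 11101010 → 3-byte char #5 = EA AF 87.
Offset 15: leading byte 0xF0 = 11110000 → 4-byte char #6 = F0 92 87 8D.
Leading byte 0xF0 = 11110000 matches 11110xxx → 4-byte sequence.
Byte 1: 0xF0 = 11110000, payload 000 (3 bits).
Byte 2: 0x92 = 10010010 (10xxxxxx ✓), payload 010010.
Byte 3: 0x87 = 10000111 (10xxxxxx ✓), payload 000111.
Byte 4: 0x8D = 10001101 (10xxxxxx ✓), payload 001101.
Concatenate: 000010010000111001101 = 0x121CD (21 bits → U+121CD).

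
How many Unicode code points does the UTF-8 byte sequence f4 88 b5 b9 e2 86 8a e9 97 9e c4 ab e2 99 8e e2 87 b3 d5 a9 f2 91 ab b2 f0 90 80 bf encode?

Byte at offset 0: 0xF4 = 11110100 → 4-byte char (#1). Advance 4.
Byte at offset 4: 0xE2 = 11100010 → 3-byte char (#2). Advance 3.
Byte at offset 7: 0xE9 = 11101001 → 3-byte char (#3). Advance 3.
Byte at offset 10: 0xC4 = 11000100 → 2-byte char (#4). Advance 2.
Byte at offset 12: 0xE2 = 11100010 → 3-byte char (#5). Advance 3.
Byte at offset 15: 0xE2 = 11100010 → 3-byte char (#6). Advance 3.
Byte at offset 18: 0xD5 = 11010101 → 2-byte char (#7). Advance 2.
Byte at offset 20: 0xF2 = 11110010 → 4-byte char (#8). Advance 4.
Byte at offset 24: 0xF0 = 11110000 → 4-byte char (#9). Advance 4.
Reached end at offset 28 after 9 code points.

9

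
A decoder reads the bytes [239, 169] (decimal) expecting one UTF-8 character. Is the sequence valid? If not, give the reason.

Leading byte 0xEF = 11101111 → 3-byte form, but only 2 bytes are present.

invalid (sequence truncated)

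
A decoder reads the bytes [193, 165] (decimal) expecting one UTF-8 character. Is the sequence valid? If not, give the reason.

Leading byte 0xC1 = 11000001 → 2-byte form.
Continuation bytes all match 10xxxxxx. Payload decodes to 0x65.
But 0x65 < 0x80, the minimum for a 2-byte sequence — this is an overlong encoding.

invalid (overlong encoding)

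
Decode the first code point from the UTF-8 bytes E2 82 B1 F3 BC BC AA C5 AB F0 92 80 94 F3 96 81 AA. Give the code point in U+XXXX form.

U+20B1

Offset 0: leading byte 0xE2 = 11100010 → 3-byte char #1 = E2 82 B1.
Leading byte 0xE2 = 11100010 matches 1110xxxx → 3-byte sequence.
Byte 1: 0xE2 = 11100010, payload 0010 (4 bits).
Byte 2: 0x82 = 10000010 (10xxxxxx ✓), payload 000010.
Byte 3: 0xB1 = 10110001 (10xxxxxx ✓), payload 110001.
Concatenate: 0010000010110001 = 0x20B1 (16 bits → U+20B1).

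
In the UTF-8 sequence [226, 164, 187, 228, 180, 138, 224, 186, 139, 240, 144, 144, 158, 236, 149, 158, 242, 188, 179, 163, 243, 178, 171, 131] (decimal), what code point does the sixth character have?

U+BCCE3

Offset 0: leading byte 0xE2 = 11100010 → 3-byte char #1 = E2 A4 BB.
Offset 3: leading byte 0xE4 = 11100100 → 3-byte char #2 = E4 B4 8A.
Offset 6: leading byte 0xE0 = 11100000 → 3-byte char #3 = E0 BA 8B.
Offset 9: leading byte 0xF0 = 11110000 → 4-byte char #4 = F0 90 90 9E.
Offset 13: leading byte 0xEC = 11101100 → 3-byte char #5 = EC 95 9E.
Offset 16: leading byte 0xF2 = 11110010 → 4-byte char #6 = F2 BC B3 A3.
Leading byte 0xF2 = 11110010 matches 11110xxx → 4-byte sequence.
Byte 1: 0xF2 = 11110010, payload 010 (3 bits).
Byte 2: 0xBC = 10111100 (10xxxxxx ✓), payload 111100.
Byte 3: 0xB3 = 10110011 (10xxxxxx ✓), payload 110011.
Byte 4: 0xA3 = 10100011 (10xxxxxx ✓), payload 100011.
Concatenate: 010111100110011100011 = 0xBCCE3 (21 bits → U+BCCE3).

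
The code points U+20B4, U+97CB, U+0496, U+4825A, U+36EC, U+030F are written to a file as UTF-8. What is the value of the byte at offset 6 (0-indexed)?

0xD2

U+20B4 → 3-byte form E2 82 B4 at offsets 0–2.
U+97CB → 3-byte form E9 9F 8B at offsets 3–5.
U+0496 → 2-byte form D2 96 at offsets 6–7.
Offset 6 falls in char 3's range; it's byte 1 of D2 96 = 0xD2.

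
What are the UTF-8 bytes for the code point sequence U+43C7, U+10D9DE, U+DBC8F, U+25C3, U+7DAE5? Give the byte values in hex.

U+43C7: 3-byte form → E4 8F 87.
U+10D9DE: 4-byte form → F4 8D A7 9E.
U+DBC8F: 4-byte form → F3 9B B2 8F.
U+25C3: 3-byte form → E2 97 83.
U+7DAE5: 4-byte form → F1 BD AB A5.
Concatenated (18 bytes): E4 8F 87 F4 8D A7 9E F3 9B B2 8F E2 97 83 F1 BD AB A5.

E4 8F 87 F4 8D A7 9E F3 9B B2 8F E2 97 83 F1 BD AB A5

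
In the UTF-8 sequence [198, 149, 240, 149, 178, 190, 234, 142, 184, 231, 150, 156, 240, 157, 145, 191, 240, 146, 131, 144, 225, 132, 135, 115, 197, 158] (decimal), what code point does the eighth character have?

U+0073

Offset 0: leading byte 0xC6 = 11000110 → 2-byte char #1 = C6 95.
Offset 2: leading byte 0xF0 = 11110000 → 4-byte char #2 = F0 95 B2 BE.
Offset 6: leading byte 0xEA = 11101010 → 3-byte char #3 = EA 8E B8.
Offset 9: leading byte 0xE7 = 11100111 → 3-byte char #4 = E7 96 9C.
Offset 12: leading byte 0xF0 = 11110000 → 4-byte char #5 = F0 9D 91 BF.
Offset 16: leading byte 0xF0 = 11110000 → 4-byte char #6 = F0 92 83 90.
Offset 20: leading byte 0xE1 = 11100001 → 3-byte char #7 = E1 84 87.
Offset 23: leading byte 0x73 = 01110011 → 1-byte char #8 = 73.
Leading byte 0x73 = 01110011 matches 0xxxxxxx → 1-byte sequence.
Byte 1: 0x73 = 01110011, payload 1110011 (7 bits).
Concatenate: 1110011 = 0x73 (7 bits → U+0073).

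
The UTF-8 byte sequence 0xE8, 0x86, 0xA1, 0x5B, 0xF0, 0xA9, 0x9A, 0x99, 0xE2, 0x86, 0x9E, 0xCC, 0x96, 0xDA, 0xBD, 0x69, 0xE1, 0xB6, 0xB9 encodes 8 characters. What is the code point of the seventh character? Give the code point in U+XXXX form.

Offset 0: leading byte 0xE8 = 11101000 → 3-byte char #1 = E8 86 A1.
Offset 3: leading byte 0x5B = 01011011 → 1-byte char #2 = 5B.
Offset 4: leading byte 0xF0 = 11110000 → 4-byte char #3 = F0 A9 9A 99.
Offset 8: leading byte 0xE2 = 11100010 → 3-byte char #4 = E2 86 9E.
Offset 11: leading byte 0xCC = 11001100 → 2-byte char #5 = CC 96.
Offset 13: leading byte 0xDA = 11011010 → 2-byte char #6 = DA BD.
Offset 15: leading byte 0x69 = 01101001 → 1-byte char #7 = 69.
Leading byte 0x69 = 01101001 matches 0xxxxxxx → 1-byte sequence.
Byte 1: 0x69 = 01101001, payload 1101001 (7 bits).
Concatenate: 1101001 = 0x69 (7 bits → U+0069).

U+0069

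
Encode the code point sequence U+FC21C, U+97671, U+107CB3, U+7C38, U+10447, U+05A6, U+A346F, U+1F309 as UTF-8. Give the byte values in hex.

F3 BC 88 9C F2 97 99 B1 F4 87 B2 B3 E7 B0 B8 F0 90 91 87 D6 A6 F2 A3 91 AF F0 9F 8C 89

U+FC21C: 4-byte form → F3 BC 88 9C.
U+97671: 4-byte form → F2 97 99 B1.
U+107CB3: 4-byte form → F4 87 B2 B3.
U+7C38: 3-byte form → E7 B0 B8.
U+10447: 4-byte form → F0 90 91 87.
U+05A6: 2-byte form → D6 A6.
U+A346F: 4-byte form → F2 A3 91 AF.
U+1F309: 4-byte form → F0 9F 8C 89.
Concatenated (29 bytes): F3 BC 88 9C F2 97 99 B1 F4 87 B2 B3 E7 B0 B8 F0 90 91 87 D6 A6 F2 A3 91 AF F0 9F 8C 89.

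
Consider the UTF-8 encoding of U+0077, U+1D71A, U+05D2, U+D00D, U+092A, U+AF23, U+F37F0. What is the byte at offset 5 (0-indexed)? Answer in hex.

0xD7

U+0077 → 1-byte form 77 at offsets 0–0.
U+1D71A → 4-byte form F0 9D 9C 9A at offsets 1–4.
U+05D2 → 2-byte form D7 92 at offsets 5–6.
Offset 5 falls in char 3's range; it's byte 1 of D7 92 = 0xD7.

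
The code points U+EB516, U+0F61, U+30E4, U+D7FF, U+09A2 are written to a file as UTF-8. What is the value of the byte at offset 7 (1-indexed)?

1-indexed offset 7 is 0-indexed offset 6.
U+EB516 → 4-byte form F3 AB 94 96 at offsets 0–3.
U+0F61 → 3-byte form E0 BD A1 at offsets 4–6.
Offset 6 falls in char 2's range; it's byte 3 of E0 BD A1 = 0xA1.

0xA1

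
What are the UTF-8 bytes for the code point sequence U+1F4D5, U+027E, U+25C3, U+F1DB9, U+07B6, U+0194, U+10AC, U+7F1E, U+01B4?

U+1F4D5: 4-byte form → F0 9F 93 95.
U+027E: 2-byte form → C9 BE.
U+25C3: 3-byte form → E2 97 83.
U+F1DB9: 4-byte form → F3 B1 B6 B9.
U+07B6: 2-byte form → DE B6.
U+0194: 2-byte form → C6 94.
U+10AC: 3-byte form → E1 82 AC.
U+7F1E: 3-byte form → E7 BC 9E.
U+01B4: 2-byte form → C6 B4.
Concatenated (25 bytes): F0 9F 93 95 C9 BE E2 97 83 F3 B1 B6 B9 DE B6 C6 94 E1 82 AC E7 BC 9E C6 B4.

F0 9F 93 95 C9 BE E2 97 83 F3 B1 B6 B9 DE B6 C6 94 E1 82 AC E7 BC 9E C6 B4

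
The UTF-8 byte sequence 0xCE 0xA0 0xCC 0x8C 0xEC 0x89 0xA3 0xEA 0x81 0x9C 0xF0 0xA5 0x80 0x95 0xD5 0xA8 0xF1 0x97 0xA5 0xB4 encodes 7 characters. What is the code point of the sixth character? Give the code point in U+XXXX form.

Offset 0: leading byte 0xCE = 11001110 → 2-byte char #1 = CE A0.
Offset 2: leading byte 0xCC = 11001100 → 2-byte char #2 = CC 8C.
Offset 4: leading byte 0xEC = 11101100 → 3-byte char #3 = EC 89 A3.
Offset 7: leading byte 0xEA = 11101010 → 3-byte char #4 = EA 81 9C.
Offset 10: leading byte 0xF0 = 11110000 → 4-byte char #5 = F0 A5 80 95.
Offset 14: leading byte 0xD5 = 11010101 → 2-byte char #6 = D5 A8.
Leading byte 0xD5 = 11010101 matches 110xxxxx → 2-byte sequence.
Byte 1: 0xD5 = 11010101, payload 10101 (5 bits).
Byte 2: 0xA8 = 10101000 (10xxxxxx ✓), payload 101000.
Concatenate: 10101101000 = 0x568 (11 bits → U+0568).

U+0568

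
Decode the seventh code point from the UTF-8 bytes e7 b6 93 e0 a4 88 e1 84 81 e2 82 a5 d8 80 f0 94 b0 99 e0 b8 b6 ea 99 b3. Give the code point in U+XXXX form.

U+0E36

Offset 0: leading byte 0xE7 = 11100111 → 3-byte char #1 = E7 B6 93.
Offset 3: leading byte 0xE0 = 11100000 → 3-byte char #2 = E0 A4 88.
Offset 6: leading byte 0xE1 = 11100001 → 3-byte char #3 = E1 84 81.
Offset 9: leading byte 0xE2 = 11100010 → 3-byte char #4 = E2 82 A5.
Offset 12: leading byte 0xD8 = 11011000 → 2-byte char #5 = D8 80.
Offset 14: leading byte 0xF0 = 11110000 → 4-byte char #6 = F0 94 B0 99.
Offset 18: leading byte 0xE0 = 11100000 → 3-byte char #7 = E0 B8 B6.
Leading byte 0xE0 = 11100000 matches 1110xxxx → 3-byte sequence.
Byte 1: 0xE0 = 11100000, payload 0000 (4 bits).
Byte 2: 0xB8 = 10111000 (10xxxxxx ✓), payload 111000.
Byte 3: 0xB6 = 10110110 (10xxxxxx ✓), payload 110110.
Concatenate: 0000111000110110 = 0xE36 (16 bits → U+0E36).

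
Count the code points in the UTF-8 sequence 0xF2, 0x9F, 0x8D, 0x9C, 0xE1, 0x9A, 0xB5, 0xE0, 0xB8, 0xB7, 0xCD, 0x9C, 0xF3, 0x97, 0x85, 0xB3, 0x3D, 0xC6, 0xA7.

Byte at offset 0: 0xF2 = 11110010 → 4-byte char (#1). Advance 4.
Byte at offset 4: 0xE1 = 11100001 → 3-byte char (#2). Advance 3.
Byte at offset 7: 0xE0 = 11100000 → 3-byte char (#3). Advance 3.
Byte at offset 10: 0xCD = 11001101 → 2-byte char (#4). Advance 2.
Byte at offset 12: 0xF3 = 11110011 → 4-byte char (#5). Advance 4.
Byte at offset 16: 0x3D = 00111101 → 1-byte char (#6). Advance 1.
Byte at offset 17: 0xC6 = 11000110 → 2-byte char (#7). Advance 2.
Reached end at offset 19 after 7 code points.

7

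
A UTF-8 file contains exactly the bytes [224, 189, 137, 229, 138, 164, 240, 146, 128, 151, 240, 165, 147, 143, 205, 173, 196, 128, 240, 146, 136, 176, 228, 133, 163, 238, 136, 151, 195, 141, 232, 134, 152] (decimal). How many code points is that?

Byte at offset 0: 0xE0 = 11100000 → 3-byte char (#1). Advance 3.
Byte at offset 3: 0xE5 = 11100101 → 3-byte char (#2). Advance 3.
Byte at offset 6: 0xF0 = 11110000 → 4-byte char (#3). Advance 4.
Byte at offset 10: 0xF0 = 11110000 → 4-byte char (#4). Advance 4.
Byte at offset 14: 0xCD = 11001101 → 2-byte char (#5). Advance 2.
Byte at offset 16: 0xC4 = 11000100 → 2-byte char (#6). Advance 2.
Byte at offset 18: 0xF0 = 11110000 → 4-byte char (#7). Advance 4.
Byte at offset 22: 0xE4 = 11100100 → 3-byte char (#8). Advance 3.
Byte at offset 25: 0xEE = 11101110 → 3-byte char (#9). Advance 3.
Byte at offset 28: 0xC3 = 11000011 → 2-byte char (#10). Advance 2.
Byte at offset 30: 0xE8 = 11101000 → 3-byte char (#11). Advance 3.
Reached end at offset 33 after 11 code points.

11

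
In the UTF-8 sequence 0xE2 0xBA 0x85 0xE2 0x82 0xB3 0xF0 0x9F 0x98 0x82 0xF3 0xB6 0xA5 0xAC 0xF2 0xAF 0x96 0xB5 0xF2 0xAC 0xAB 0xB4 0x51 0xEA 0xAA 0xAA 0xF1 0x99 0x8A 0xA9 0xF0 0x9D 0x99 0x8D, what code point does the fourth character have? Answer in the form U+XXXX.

U+F696C

Offset 0: leading byte 0xE2 = 11100010 → 3-byte char #1 = E2 BA 85.
Offset 3: leading byte 0xE2 = 11100010 → 3-byte char #2 = E2 82 B3.
Offset 6: leading byte 0xF0 = 11110000 → 4-byte char #3 = F0 9F 98 82.
Offset 10: leading byte 0xF3 = 11110011 → 4-byte char #4 = F3 B6 A5 AC.
Leading byte 0xF3 = 11110011 matches 11110xxx → 4-byte sequence.
Byte 1: 0xF3 = 11110011, payload 011 (3 bits).
Byte 2: 0xB6 = 10110110 (10xxxxxx ✓), payload 110110.
Byte 3: 0xA5 = 10100101 (10xxxxxx ✓), payload 100101.
Byte 4: 0xAC = 10101100 (10xxxxxx ✓), payload 101100.
Concatenate: 011110110100101101100 = 0xF696C (21 bits → U+F696C).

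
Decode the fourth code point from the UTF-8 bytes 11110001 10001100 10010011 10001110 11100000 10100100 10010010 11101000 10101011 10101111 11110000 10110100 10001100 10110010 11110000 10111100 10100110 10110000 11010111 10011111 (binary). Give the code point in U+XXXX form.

Offset 0: leading byte 0xF1 = 11110001 → 4-byte char #1 = F1 8C 93 8E.
Offset 4: leading byte 0xE0 = 11100000 → 3-byte char #2 = E0 A4 92.
Offset 7: leading byte 0xE8 = 11101000 → 3-byte char #3 = E8 AB AF.
Offset 10: leading byte 0xF0 = 11110000 → 4-byte char #4 = F0 B4 8C B2.
Leading byte 0xF0 = 11110000 matches 11110xxx → 4-byte sequence.
Byte 1: 0xF0 = 11110000, payload 000 (3 bits).
Byte 2: 0xB4 = 10110100 (10xxxxxx ✓), payload 110100.
Byte 3: 0x8C = 10001100 (10xxxxxx ✓), payload 001100.
Byte 4: 0xB2 = 10110010 (10xxxxxx ✓), payload 110010.
Concatenate: 000110100001100110010 = 0x34332 (21 bits → U+34332).

U+34332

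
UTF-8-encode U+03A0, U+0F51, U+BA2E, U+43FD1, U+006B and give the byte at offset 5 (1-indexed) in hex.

0x91

1-indexed offset 5 is 0-indexed offset 4.
U+03A0 → 2-byte form CE A0 at offsets 0–1.
U+0F51 → 3-byte form E0 BD 91 at offsets 2–4.
Offset 4 falls in char 2's range; it's byte 3 of E0 BD 91 = 0x91.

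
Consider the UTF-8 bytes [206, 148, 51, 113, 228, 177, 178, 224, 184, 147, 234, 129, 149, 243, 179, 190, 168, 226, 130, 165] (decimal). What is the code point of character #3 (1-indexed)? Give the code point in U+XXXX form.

U+0071

Offset 0: leading byte 0xCE = 11001110 → 2-byte char #1 = CE 94.
Offset 2: leading byte 0x33 = 00110011 → 1-byte char #2 = 33.
Offset 3: leading byte 0x71 = 01110001 → 1-byte char #3 = 71.
Leading byte 0x71 = 01110001 matches 0xxxxxxx → 1-byte sequence.
Byte 1: 0x71 = 01110001, payload 1110001 (7 bits).
Concatenate: 1110001 = 0x71 (7 bits → U+0071).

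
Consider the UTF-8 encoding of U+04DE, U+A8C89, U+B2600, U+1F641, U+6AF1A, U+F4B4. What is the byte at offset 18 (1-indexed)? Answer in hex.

1-indexed offset 18 is 0-indexed offset 17.
U+04DE → 2-byte form D3 9E at offsets 0–1.
U+A8C89 → 4-byte form F2 A8 B2 89 at offsets 2–5.
U+B2600 → 4-byte form F2 B2 98 80 at offsets 6–9.
U+1F641 → 4-byte form F0 9F 99 81 at offsets 10–13.
U+6AF1A → 4-byte form F1 AA BC 9A at offsets 14–17.
Offset 17 falls in char 5's range; it's byte 4 of F1 AA BC 9A = 0x9A.

0x9A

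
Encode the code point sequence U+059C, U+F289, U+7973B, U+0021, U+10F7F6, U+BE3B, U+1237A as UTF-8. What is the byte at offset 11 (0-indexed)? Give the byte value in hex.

U+059C → 2-byte form D6 9C at offsets 0–1.
U+F289 → 3-byte form EF 8A 89 at offsets 2–4.
U+7973B → 4-byte form F1 B9 9C BB at offsets 5–8.
U+0021 → 1-byte form 21 at offsets 9–9.
U+10F7F6 → 4-byte form F4 8F 9F B6 at offsets 10–13.
Offset 11 falls in char 5's range; it's byte 2 of F4 8F 9F B6 = 0x8F.

0x8F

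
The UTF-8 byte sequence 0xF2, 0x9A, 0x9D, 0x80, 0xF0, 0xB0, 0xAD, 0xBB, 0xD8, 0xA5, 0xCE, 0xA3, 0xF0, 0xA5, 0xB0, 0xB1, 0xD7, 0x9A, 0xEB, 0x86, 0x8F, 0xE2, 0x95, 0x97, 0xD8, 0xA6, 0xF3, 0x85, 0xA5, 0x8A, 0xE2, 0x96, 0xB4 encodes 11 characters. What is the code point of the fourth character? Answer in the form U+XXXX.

Offset 0: leading byte 0xF2 = 11110010 → 4-byte char #1 = F2 9A 9D 80.
Offset 4: leading byte 0xF0 = 11110000 → 4-byte char #2 = F0 B0 AD BB.
Offset 8: leading byte 0xD8 = 11011000 → 2-byte char #3 = D8 A5.
Offset 10: leading byte 0xCE = 11001110 → 2-byte char #4 = CE A3.
Leading byte 0xCE = 11001110 matches 110xxxxx → 2-byte sequence.
Byte 1: 0xCE = 11001110, payload 01110 (5 bits).
Byte 2: 0xA3 = 10100011 (10xxxxxx ✓), payload 100011.
Concatenate: 01110100011 = 0x3A3 (11 bits → U+03A3).

U+03A3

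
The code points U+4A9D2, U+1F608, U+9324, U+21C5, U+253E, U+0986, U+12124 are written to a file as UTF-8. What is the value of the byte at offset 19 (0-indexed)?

0x86

U+4A9D2 → 4-byte form F1 8A A7 92 at offsets 0–3.
U+1F608 → 4-byte form F0 9F 98 88 at offsets 4–7.
U+9324 → 3-byte form E9 8C A4 at offsets 8–10.
U+21C5 → 3-byte form E2 87 85 at offsets 11–13.
U+253E → 3-byte form E2 94 BE at offsets 14–16.
U+0986 → 3-byte form E0 A6 86 at offsets 17–19.
Offset 19 falls in char 6's range; it's byte 3 of E0 A6 86 = 0x86.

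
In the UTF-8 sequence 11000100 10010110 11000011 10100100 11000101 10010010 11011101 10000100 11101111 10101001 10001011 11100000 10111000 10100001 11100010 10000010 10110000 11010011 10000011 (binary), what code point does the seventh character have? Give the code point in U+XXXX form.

Offset 0: leading byte 0xC4 = 11000100 → 2-byte char #1 = C4 96.
Offset 2: leading byte 0xC3 = 11000011 → 2-byte char #2 = C3 A4.
Offset 4: leading byte 0xC5 = 11000101 → 2-byte char #3 = C5 92.
Offset 6: leading byte 0xDD = 11011101 → 2-byte char #4 = DD 84.
Offset 8: leading byte 0xEF = 11101111 → 3-byte char #5 = EF A9 8B.
Offset 11: leading byte 0xE0 = 11100000 → 3-byte char #6 = E0 B8 A1.
Offset 14: leading byte 0xE2 = 11100010 → 3-byte char #7 = E2 82 B0.
Leading byte 0xE2 = 11100010 matches 1110xxxx → 3-byte sequence.
Byte 1: 0xE2 = 11100010, payload 0010 (4 bits).
Byte 2: 0x82 = 10000010 (10xxxxxx ✓), payload 000010.
Byte 3: 0xB0 = 10110000 (10xxxxxx ✓), payload 110000.
Concatenate: 0010000010110000 = 0x20B0 (16 bits → U+20B0).

U+20B0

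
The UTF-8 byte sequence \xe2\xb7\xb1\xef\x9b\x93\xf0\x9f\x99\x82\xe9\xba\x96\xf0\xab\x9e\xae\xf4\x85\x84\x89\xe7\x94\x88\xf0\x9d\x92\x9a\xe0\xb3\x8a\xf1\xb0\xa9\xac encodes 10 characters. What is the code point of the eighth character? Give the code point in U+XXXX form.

Offset 0: leading byte 0xE2 = 11100010 → 3-byte char #1 = E2 B7 B1.
Offset 3: leading byte 0xEF = 11101111 → 3-byte char #2 = EF 9B 93.
Offset 6: leading byte 0xF0 = 11110000 → 4-byte char #3 = F0 9F 99 82.
Offset 10: leading byte 0xE9 = 11101001 → 3-byte char #4 = E9 BA 96.
Offset 13: leading byte 0xF0 = 11110000 → 4-byte char #5 = F0 AB 9E AE.
Offset 17: leading byte 0xF4 = 11110100 → 4-byte char #6 = F4 85 84 89.
Offset 21: leading byte 0xE7 = 11100111 → 3-byte char #7 = E7 94 88.
Offset 24: leading byte 0xF0 = 11110000 → 4-byte char #8 = F0 9D 92 9A.
Leading byte 0xF0 = 11110000 matches 11110xxx → 4-byte sequence.
Byte 1: 0xF0 = 11110000, payload 000 (3 bits).
Byte 2: 0x9D = 10011101 (10xxxxxx ✓), payload 011101.
Byte 3: 0x92 = 10010010 (10xxxxxx ✓), payload 010010.
Byte 4: 0x9A = 10011010 (10xxxxxx ✓), payload 011010.
Concatenate: 000011101010010011010 = 0x1D49A (21 bits → U+1D49A).

U+1D49A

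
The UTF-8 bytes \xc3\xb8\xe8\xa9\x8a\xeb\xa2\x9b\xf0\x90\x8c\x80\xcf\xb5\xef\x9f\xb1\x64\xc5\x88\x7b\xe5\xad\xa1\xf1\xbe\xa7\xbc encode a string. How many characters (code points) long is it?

Byte at offset 0: 0xC3 = 11000011 → 2-byte char (#1). Advance 2.
Byte at offset 2: 0xE8 = 11101000 → 3-byte char (#2). Advance 3.
Byte at offset 5: 0xEB = 11101011 → 3-byte char (#3). Advance 3.
Byte at offset 8: 0xF0 = 11110000 → 4-byte char (#4). Advance 4.
Byte at offset 12: 0xCF = 11001111 → 2-byte char (#5). Advance 2.
Byte at offset 14: 0xEF = 11101111 → 3-byte char (#6). Advance 3.
Byte at offset 17: 0x64 = 01100100 → 1-byte char (#7). Advance 1.
Byte at offset 18: 0xC5 = 11000101 → 2-byte char (#8). Advance 2.
Byte at offset 20: 0x7B = 01111011 → 1-byte char (#9). Advance 1.
Byte at offset 21: 0xE5 = 11100101 → 3-byte char (#10). Advance 3.
Byte at offset 24: 0xF1 = 11110001 → 4-byte char (#11). Advance 4.
Reached end at offset 28 after 11 code points.

11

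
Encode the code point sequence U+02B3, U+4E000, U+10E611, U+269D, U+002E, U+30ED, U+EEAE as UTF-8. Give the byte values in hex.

CA B3 F1 8E 80 80 F4 8E 98 91 E2 9A 9D 2E E3 83 AD EE BA AE

U+02B3: 2-byte form → CA B3.
U+4E000: 4-byte form → F1 8E 80 80.
U+10E611: 4-byte form → F4 8E 98 91.
U+269D: 3-byte form → E2 9A 9D.
U+002E: 1-byte form → 2E.
U+30ED: 3-byte form → E3 83 AD.
U+EEAE: 3-byte form → EE BA AE.
Concatenated (20 bytes): CA B3 F1 8E 80 80 F4 8E 98 91 E2 9A 9D 2E E3 83 AD EE BA AE.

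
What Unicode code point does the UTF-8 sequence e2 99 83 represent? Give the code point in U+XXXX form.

U+2643

Leading byte 0xE2 = 11100010 matches 1110xxxx → 3-byte sequence.
Byte 1: 0xE2 = 11100010, payload 0010 (4 bits).
Byte 2: 0x99 = 10011001 (10xxxxxx ✓), payload 011001.
Byte 3: 0x83 = 10000011 (10xxxxxx ✓), payload 000011.
Concatenate: 0010011001000011 = 0x2643 (16 bits → U+2643).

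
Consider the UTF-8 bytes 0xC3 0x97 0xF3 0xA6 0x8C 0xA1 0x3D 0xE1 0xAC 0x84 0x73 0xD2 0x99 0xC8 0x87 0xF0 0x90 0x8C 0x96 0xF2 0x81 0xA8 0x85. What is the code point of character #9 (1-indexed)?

U+81A05

Offset 0: leading byte 0xC3 = 11000011 → 2-byte char #1 = C3 97.
Offset 2: leading byte 0xF3 = 11110011 → 4-byte char #2 = F3 A6 8C A1.
Offset 6: leading byte 0x3D = 00111101 → 1-byte char #3 = 3D.
Offset 7: leading byte 0xE1 = 11100001 → 3-byte char #4 = E1 AC 84.
Offset 10: leading byte 0x73 = 01110011 → 1-byte char #5 = 73.
Offset 11: leading byte 0xD2 = 11010010 → 2-byte char #6 = D2 99.
Offset 13: leading byte 0xC8 = 11001000 → 2-byte char #7 = C8 87.
Offset 15: leading byte 0xF0 = 11110000 → 4-byte char #8 = F0 90 8C 96.
Offset 19: leading byte 0xF2 = 11110010 → 4-byte char #9 = F2 81 A8 85.
Leading byte 0xF2 = 11110010 matches 11110xxx → 4-byte sequence.
Byte 1: 0xF2 = 11110010, payload 010 (3 bits).
Byte 2: 0x81 = 10000001 (10xxxxxx ✓), payload 000001.
Byte 3: 0xA8 = 10101000 (10xxxxxx ✓), payload 101000.
Byte 4: 0x85 = 10000101 (10xxxxxx ✓), payload 000101.
Concatenate: 010000001101000000101 = 0x81A05 (21 bits → U+81A05).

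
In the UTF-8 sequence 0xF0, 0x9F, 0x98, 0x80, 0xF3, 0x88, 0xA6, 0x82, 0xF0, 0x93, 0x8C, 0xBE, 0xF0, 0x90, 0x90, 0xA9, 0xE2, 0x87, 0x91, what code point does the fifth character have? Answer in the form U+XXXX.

Offset 0: leading byte 0xF0 = 11110000 → 4-byte char #1 = F0 9F 98 80.
Offset 4: leading byte 0xF3 = 11110011 → 4-byte char #2 = F3 88 A6 82.
Offset 8: leading byte 0xF0 = 11110000 → 4-byte char #3 = F0 93 8C BE.
Offset 12: leading byte 0xF0 = 11110000 → 4-byte char #4 = F0 90 90 A9.
Offset 16: leading byte 0xE2 = 11100010 → 3-byte char #5 = E2 87 91.
Leading byte 0xE2 = 11100010 matches 1110xxxx → 3-byte sequence.
Byte 1: 0xE2 = 11100010, payload 0010 (4 bits).
Byte 2: 0x87 = 10000111 (10xxxxxx ✓), payload 000111.
Byte 3: 0x91 = 10010001 (10xxxxxx ✓), payload 010001.
Concatenate: 0010000111010001 = 0x21D1 (16 bits → U+21D1).

U+21D1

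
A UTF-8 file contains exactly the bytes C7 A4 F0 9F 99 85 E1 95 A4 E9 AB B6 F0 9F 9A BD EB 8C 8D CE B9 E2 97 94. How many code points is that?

8

Byte at offset 0: 0xC7 = 11000111 → 2-byte char (#1). Advance 2.
Byte at offset 2: 0xF0 = 11110000 → 4-byte char (#2). Advance 4.
Byte at offset 6: 0xE1 = 11100001 → 3-byte char (#3). Advance 3.
Byte at offset 9: 0xE9 = 11101001 → 3-byte char (#4). Advance 3.
Byte at offset 12: 0xF0 = 11110000 → 4-byte char (#5). Advance 4.
Byte at offset 16: 0xEB = 11101011 → 3-byte char (#6). Advance 3.
Byte at offset 19: 0xCE = 11001110 → 2-byte char (#7). Advance 2.
Byte at offset 21: 0xE2 = 11100010 → 3-byte char (#8). Advance 3.
Reached end at offset 24 after 8 code points.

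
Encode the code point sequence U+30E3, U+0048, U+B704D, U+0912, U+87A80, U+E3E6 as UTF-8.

U+30E3: 3-byte form → E3 83 A3.
U+0048: 1-byte form → 48.
U+B704D: 4-byte form → F2 B7 81 8D.
U+0912: 3-byte form → E0 A4 92.
U+87A80: 4-byte form → F2 87 AA 80.
U+E3E6: 3-byte form → EE 8F A6.
Concatenated (18 bytes): E3 83 A3 48 F2 B7 81 8D E0 A4 92 F2 87 AA 80 EE 8F A6.

E3 83 A3 48 F2 B7 81 8D E0 A4 92 F2 87 AA 80 EE 8F A6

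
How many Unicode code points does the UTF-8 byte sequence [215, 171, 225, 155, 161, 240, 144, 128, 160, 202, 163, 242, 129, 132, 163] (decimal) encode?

5

Byte at offset 0: 0xD7 = 11010111 → 2-byte char (#1). Advance 2.
Byte at offset 2: 0xE1 = 11100001 → 3-byte char (#2). Advance 3.
Byte at offset 5: 0xF0 = 11110000 → 4-byte char (#3). Advance 4.
Byte at offset 9: 0xCA = 11001010 → 2-byte char (#4). Advance 2.
Byte at offset 11: 0xF2 = 11110010 → 4-byte char (#5). Advance 4.
Reached end at offset 15 after 5 code points.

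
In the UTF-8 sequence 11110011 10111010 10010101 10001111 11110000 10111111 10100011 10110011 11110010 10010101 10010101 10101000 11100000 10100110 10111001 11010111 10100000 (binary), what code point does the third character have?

U+95568

Offset 0: leading byte 0xF3 = 11110011 → 4-byte char #1 = F3 BA 95 8F.
Offset 4: leading byte 0xF0 = 11110000 → 4-byte char #2 = F0 BF A3 B3.
Offset 8: leading byte 0xF2 = 11110010 → 4-byte char #3 = F2 95 95 A8.
Leading byte 0xF2 = 11110010 matches 11110xxx → 4-byte sequence.
Byte 1: 0xF2 = 11110010, payload 010 (3 bits).
Byte 2: 0x95 = 10010101 (10xxxxxx ✓), payload 010101.
Byte 3: 0x95 = 10010101 (10xxxxxx ✓), payload 010101.
Byte 4: 0xA8 = 10101000 (10xxxxxx ✓), payload 101000.
Concatenate: 010010101010101101000 = 0x95568 (21 bits → U+95568).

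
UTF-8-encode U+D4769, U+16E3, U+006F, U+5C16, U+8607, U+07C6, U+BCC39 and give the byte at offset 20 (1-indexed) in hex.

0xB9

1-indexed offset 20 is 0-indexed offset 19.
U+D4769 → 4-byte form F3 94 9D A9 at offsets 0–3.
U+16E3 → 3-byte form E1 9B A3 at offsets 4–6.
U+006F → 1-byte form 6F at offsets 7–7.
U+5C16 → 3-byte form E5 B0 96 at offsets 8–10.
U+8607 → 3-byte form E8 98 87 at offsets 11–13.
U+07C6 → 2-byte form DF 86 at offsets 14–15.
U+BCC39 → 4-byte form F2 BC B0 B9 at offsets 16–19.
Offset 19 falls in char 7's range; it's byte 4 of F2 BC B0 B9 = 0xB9.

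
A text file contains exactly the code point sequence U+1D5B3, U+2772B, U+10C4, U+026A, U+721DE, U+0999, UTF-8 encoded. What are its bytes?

F0 9D 96 B3 F0 A7 9C AB E1 83 84 C9 AA F1 B2 87 9E E0 A6 99

U+1D5B3: 4-byte form → F0 9D 96 B3.
U+2772B: 4-byte form → F0 A7 9C AB.
U+10C4: 3-byte form → E1 83 84.
U+026A: 2-byte form → C9 AA.
U+721DE: 4-byte form → F1 B2 87 9E.
U+0999: 3-byte form → E0 A6 99.
Concatenated (20 bytes): F0 9D 96 B3 F0 A7 9C AB E1 83 84 C9 AA F1 B2 87 9E E0 A6 99.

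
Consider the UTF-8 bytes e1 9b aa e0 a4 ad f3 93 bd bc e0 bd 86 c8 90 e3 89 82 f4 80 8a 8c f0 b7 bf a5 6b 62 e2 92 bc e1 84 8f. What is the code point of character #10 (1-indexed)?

U+0062

Offset 0: leading byte 0xE1 = 11100001 → 3-byte char #1 = E1 9B AA.
Offset 3: leading byte 0xE0 = 11100000 → 3-byte char #2 = E0 A4 AD.
Offset 6: leading byte 0xF3 = 11110011 → 4-byte char #3 = F3 93 BD BC.
Offset 10: leading byte 0xE0 = 11100000 → 3-byte char #4 = E0 BD 86.
Offset 13: leading byte 0xC8 = 11001000 → 2-byte char #5 = C8 90.
Offset 15: leading byte 0xE3 = 11100011 → 3-byte char #6 = E3 89 82.
Offset 18: leading byte 0xF4 = 11110100 → 4-byte char #7 = F4 80 8A 8C.
Offset 22: leading byte 0xF0 = 11110000 → 4-byte char #8 = F0 B7 BF A5.
Offset 26: leading byte 0x6B = 01101011 → 1-byte char #9 = 6B.
Offset 27: leading byte 0x62 = 01100010 → 1-byte char #10 = 62.
Leading byte 0x62 = 01100010 matches 0xxxxxxx → 1-byte sequence.
Byte 1: 0x62 = 01100010, payload 1100010 (7 bits).
Concatenate: 1100010 = 0x62 (7 bits → U+0062).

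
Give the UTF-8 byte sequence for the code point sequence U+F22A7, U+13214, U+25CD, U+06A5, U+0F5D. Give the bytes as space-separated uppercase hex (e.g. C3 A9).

F3 B2 8A A7 F0 93 88 94 E2 97 8D DA A5 E0 BD 9D

U+F22A7: 4-byte form → F3 B2 8A A7.
U+13214: 4-byte form → F0 93 88 94.
U+25CD: 3-byte form → E2 97 8D.
U+06A5: 2-byte form → DA A5.
U+0F5D: 3-byte form → E0 BD 9D.
Concatenated (16 bytes): F3 B2 8A A7 F0 93 88 94 E2 97 8D DA A5 E0 BD 9D.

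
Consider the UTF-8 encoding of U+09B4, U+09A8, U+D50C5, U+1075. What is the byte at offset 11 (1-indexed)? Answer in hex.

1-indexed offset 11 is 0-indexed offset 10.
U+09B4 → 3-byte form E0 A6 B4 at offsets 0–2.
U+09A8 → 3-byte form E0 A6 A8 at offsets 3–5.
U+D50C5 → 4-byte form F3 95 83 85 at offsets 6–9.
U+1075 → 3-byte form E1 81 B5 at offsets 10–12.
Offset 10 falls in char 4's range; it's byte 1 of E1 81 B5 = 0xE1.

0xE1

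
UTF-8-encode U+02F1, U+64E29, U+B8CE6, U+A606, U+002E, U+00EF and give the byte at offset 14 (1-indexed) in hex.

1-indexed offset 14 is 0-indexed offset 13.
U+02F1 → 2-byte form CB B1 at offsets 0–1.
U+64E29 → 4-byte form F1 A4 B8 A9 at offsets 2–5.
U+B8CE6 → 4-byte form F2 B8 B3 A6 at offsets 6–9.
U+A606 → 3-byte form EA 98 86 at offsets 10–12.
U+002E → 1-byte form 2E at offsets 13–13.
Offset 13 falls in char 5's range; it's byte 1 of 2E = 0x2E.

0x2E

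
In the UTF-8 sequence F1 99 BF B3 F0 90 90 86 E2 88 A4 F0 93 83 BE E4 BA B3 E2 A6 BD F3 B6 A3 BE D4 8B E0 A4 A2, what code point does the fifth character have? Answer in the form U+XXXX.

Offset 0: leading byte 0xF1 = 11110001 → 4-byte char #1 = F1 99 BF B3.
Offset 4: leading byte 0xF0 = 11110000 → 4-byte char #2 = F0 90 90 86.
Offset 8: leading byte 0xE2 = 11100010 → 3-byte char #3 = E2 88 A4.
Offset 11: leading byte 0xF0 = 11110000 → 4-byte char #4 = F0 93 83 BE.
Offset 15: leading byte 0xE4 = 11100100 → 3-byte char #5 = E4 BA B3.
Leading byte 0xE4 = 11100100 matches 1110xxxx → 3-byte sequence.
Byte 1: 0xE4 = 11100100, payload 0100 (4 bits).
Byte 2: 0xBA = 10111010 (10xxxxxx ✓), payload 111010.
Byte 3: 0xB3 = 10110011 (10xxxxxx ✓), payload 110011.
Concatenate: 0100111010110011 = 0x4EB3 (16 bits → U+4EB3).

U+4EB3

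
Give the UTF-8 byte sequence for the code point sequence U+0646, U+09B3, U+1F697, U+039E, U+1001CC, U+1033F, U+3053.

D9 86 E0 A6 B3 F0 9F 9A 97 CE 9E F4 80 87 8C F0 90 8C BF E3 81 93

U+0646: 2-byte form → D9 86.
U+09B3: 3-byte form → E0 A6 B3.
U+1F697: 4-byte form → F0 9F 9A 97.
U+039E: 2-byte form → CE 9E.
U+1001CC: 4-byte form → F4 80 87 8C.
U+1033F: 4-byte form → F0 90 8C BF.
U+3053: 3-byte form → E3 81 93.
Concatenated (22 bytes): D9 86 E0 A6 B3 F0 9F 9A 97 CE 9E F4 80 87 8C F0 90 8C BF E3 81 93.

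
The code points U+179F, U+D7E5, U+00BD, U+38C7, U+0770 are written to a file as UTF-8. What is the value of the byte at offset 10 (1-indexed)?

0xA3

1-indexed offset 10 is 0-indexed offset 9.
U+179F → 3-byte form E1 9E 9F at offsets 0–2.
U+D7E5 → 3-byte form ED 9F A5 at offsets 3–5.
U+00BD → 2-byte form C2 BD at offsets 6–7.
U+38C7 → 3-byte form E3 A3 87 at offsets 8–10.
Offset 9 falls in char 4's range; it's byte 2 of E3 A3 87 = 0xA3.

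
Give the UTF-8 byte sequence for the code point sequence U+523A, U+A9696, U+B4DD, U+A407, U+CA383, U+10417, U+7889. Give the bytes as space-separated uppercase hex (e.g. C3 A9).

U+523A: 3-byte form → E5 88 BA.
U+A9696: 4-byte form → F2 A9 9A 96.
U+B4DD: 3-byte form → EB 93 9D.
U+A407: 3-byte form → EA 90 87.
U+CA383: 4-byte form → F3 8A 8E 83.
U+10417: 4-byte form → F0 90 90 97.
U+7889: 3-byte form → E7 A2 89.
Concatenated (24 bytes): E5 88 BA F2 A9 9A 96 EB 93 9D EA 90 87 F3 8A 8E 83 F0 90 90 97 E7 A2 89.

E5 88 BA F2 A9 9A 96 EB 93 9D EA 90 87 F3 8A 8E 83 F0 90 90 97 E7 A2 89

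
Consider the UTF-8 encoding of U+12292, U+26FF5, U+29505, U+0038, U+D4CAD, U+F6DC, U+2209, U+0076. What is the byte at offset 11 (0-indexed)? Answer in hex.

U+12292 → 4-byte form F0 92 8A 92 at offsets 0–3.
U+26FF5 → 4-byte form F0 A6 BF B5 at offsets 4–7.
U+29505 → 4-byte form F0 A9 94 85 at offsets 8–11.
Offset 11 falls in char 3's range; it's byte 4 of F0 A9 94 85 = 0x85.

0x85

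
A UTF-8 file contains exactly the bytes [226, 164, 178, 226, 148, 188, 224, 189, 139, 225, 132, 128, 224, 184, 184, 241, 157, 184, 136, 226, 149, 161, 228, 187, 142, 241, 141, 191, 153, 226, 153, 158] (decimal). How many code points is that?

10

Byte at offset 0: 0xE2 = 11100010 → 3-byte char (#1). Advance 3.
Byte at offset 3: 0xE2 = 11100010 → 3-byte char (#2). Advance 3.
Byte at offset 6: 0xE0 = 11100000 → 3-byte char (#3). Advance 3.
Byte at offset 9: 0xE1 = 11100001 → 3-byte char (#4). Advance 3.
Byte at offset 12: 0xE0 = 11100000 → 3-byte char (#5). Advance 3.
Byte at offset 15: 0xF1 = 11110001 → 4-byte char (#6). Advance 4.
Byte at offset 19: 0xE2 = 11100010 → 3-byte char (#7). Advance 3.
Byte at offset 22: 0xE4 = 11100100 → 3-byte char (#8). Advance 3.
Byte at offset 25: 0xF1 = 11110001 → 4-byte char (#9). Advance 4.
Byte at offset 29: 0xE2 = 11100010 → 3-byte char (#10). Advance 3.
Reached end at offset 32 after 10 code points.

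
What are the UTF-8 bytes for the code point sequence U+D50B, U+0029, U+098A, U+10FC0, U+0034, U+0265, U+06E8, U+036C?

ED 94 8B 29 E0 A6 8A F0 90 BF 80 34 C9 A5 DB A8 CD AC

U+D50B: 3-byte form → ED 94 8B.
U+0029: 1-byte form → 29.
U+098A: 3-byte form → E0 A6 8A.
U+10FC0: 4-byte form → F0 90 BF 80.
U+0034: 1-byte form → 34.
U+0265: 2-byte form → C9 A5.
U+06E8: 2-byte form → DB A8.
U+036C: 2-byte form → CD AC.
Concatenated (18 bytes): ED 94 8B 29 E0 A6 8A F0 90 BF 80 34 C9 A5 DB A8 CD AC.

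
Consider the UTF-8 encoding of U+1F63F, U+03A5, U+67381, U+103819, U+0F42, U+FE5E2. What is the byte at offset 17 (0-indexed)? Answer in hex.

U+1F63F → 4-byte form F0 9F 98 BF at offsets 0–3.
U+03A5 → 2-byte form CE A5 at offsets 4–5.
U+67381 → 4-byte form F1 A7 8E 81 at offsets 6–9.
U+103819 → 4-byte form F4 83 A0 99 at offsets 10–13.
U+0F42 → 3-byte form E0 BD 82 at offsets 14–16.
U+FE5E2 → 4-byte form F3 BE 97 A2 at offsets 17–20.
Offset 17 falls in char 6's range; it's byte 1 of F3 BE 97 A2 = 0xF3.

0xF3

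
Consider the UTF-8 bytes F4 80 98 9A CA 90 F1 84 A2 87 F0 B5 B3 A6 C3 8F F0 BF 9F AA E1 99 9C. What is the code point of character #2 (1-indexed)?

Offset 0: leading byte 0xF4 = 11110100 → 4-byte char #1 = F4 80 98 9A.
Offset 4: leading byte 0xCA = 11001010 → 2-byte char #2 = CA 90.
Leading byte 0xCA = 11001010 matches 110xxxxx → 2-byte sequence.
Byte 1: 0xCA = 11001010, payload 01010 (5 bits).
Byte 2: 0x90 = 10010000 (10xxxxxx ✓), payload 010000.
Concatenate: 01010010000 = 0x290 (11 bits → U+0290).

U+0290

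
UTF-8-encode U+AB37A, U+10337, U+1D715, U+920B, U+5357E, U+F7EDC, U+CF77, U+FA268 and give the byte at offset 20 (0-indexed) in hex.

0xB7

U+AB37A → 4-byte form F2 AB 8D BA at offsets 0–3.
U+10337 → 4-byte form F0 90 8C B7 at offsets 4–7.
U+1D715 → 4-byte form F0 9D 9C 95 at offsets 8–11.
U+920B → 3-byte form E9 88 8B at offsets 12–14.
U+5357E → 4-byte form F1 93 95 BE at offsets 15–18.
U+F7EDC → 4-byte form F3 B7 BB 9C at offsets 19–22.
Offset 20 falls in char 6's range; it's byte 2 of F3 B7 BB 9C = 0xB7.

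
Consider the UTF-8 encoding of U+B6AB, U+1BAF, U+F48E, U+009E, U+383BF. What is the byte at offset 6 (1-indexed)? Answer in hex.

0xAF

1-indexed offset 6 is 0-indexed offset 5.
U+B6AB → 3-byte form EB 9A AB at offsets 0–2.
U+1BAF → 3-byte form E1 AE AF at offsets 3–5.
Offset 5 falls in char 2's range; it's byte 3 of E1 AE AF = 0xAF.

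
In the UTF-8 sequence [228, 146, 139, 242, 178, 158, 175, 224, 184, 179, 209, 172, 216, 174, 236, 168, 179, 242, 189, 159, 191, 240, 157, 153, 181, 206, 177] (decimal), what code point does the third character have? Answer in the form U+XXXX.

U+0E33

Offset 0: leading byte 0xE4 = 11100100 → 3-byte char #1 = E4 92 8B.
Offset 3: leading byte 0xF2 = 11110010 → 4-byte char #2 = F2 B2 9E AF.
Offset 7: leading byte 0xE0 = 11100000 → 3-byte char #3 = E0 B8 B3.
Leading byte 0xE0 = 11100000 matches 1110xxxx → 3-byte sequence.
Byte 1: 0xE0 = 11100000, payload 0000 (4 bits).
Byte 2: 0xB8 = 10111000 (10xxxxxx ✓), payload 111000.
Byte 3: 0xB3 = 10110011 (10xxxxxx ✓), payload 110011.
Concatenate: 0000111000110011 = 0xE33 (16 bits → U+0E33).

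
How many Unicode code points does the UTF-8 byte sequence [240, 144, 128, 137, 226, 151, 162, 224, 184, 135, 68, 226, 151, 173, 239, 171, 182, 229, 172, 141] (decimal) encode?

7

Byte at offset 0: 0xF0 = 11110000 → 4-byte char (#1). Advance 4.
Byte at offset 4: 0xE2 = 11100010 → 3-byte char (#2). Advance 3.
Byte at offset 7: 0xE0 = 11100000 → 3-byte char (#3). Advance 3.
Byte at offset 10: 0x44 = 01000100 → 1-byte char (#4). Advance 1.
Byte at offset 11: 0xE2 = 11100010 → 3-byte char (#5). Advance 3.
Byte at offset 14: 0xEF = 11101111 → 3-byte char (#6). Advance 3.
Byte at offset 17: 0xE5 = 11100101 → 3-byte char (#7). Advance 3.
Reached end at offset 20 after 7 code points.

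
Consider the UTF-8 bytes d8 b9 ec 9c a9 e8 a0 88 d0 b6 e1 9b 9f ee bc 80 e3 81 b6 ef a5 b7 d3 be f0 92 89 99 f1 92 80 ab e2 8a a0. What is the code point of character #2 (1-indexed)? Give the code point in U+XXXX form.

U+C729

Offset 0: leading byte 0xD8 = 11011000 → 2-byte char #1 = D8 B9.
Offset 2: leading byte 0xEC = 11101100 → 3-byte char #2 = EC 9C A9.
Leading byte 0xEC = 11101100 matches 1110xxxx → 3-byte sequence.
Byte 1: 0xEC = 11101100, payload 1100 (4 bits).
Byte 2: 0x9C = 10011100 (10xxxxxx ✓), payload 011100.
Byte 3: 0xA9 = 10101001 (10xxxxxx ✓), payload 101001.
Concatenate: 1100011100101001 = 0xC729 (16 bits → U+C729).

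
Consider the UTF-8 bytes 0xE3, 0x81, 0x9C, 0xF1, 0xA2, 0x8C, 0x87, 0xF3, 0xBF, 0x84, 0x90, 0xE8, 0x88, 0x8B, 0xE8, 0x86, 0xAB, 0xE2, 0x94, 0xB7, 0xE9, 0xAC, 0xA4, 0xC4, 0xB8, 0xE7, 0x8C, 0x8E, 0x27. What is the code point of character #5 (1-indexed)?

Offset 0: leading byte 0xE3 = 11100011 → 3-byte char #1 = E3 81 9C.
Offset 3: leading byte 0xF1 = 11110001 → 4-byte char #2 = F1 A2 8C 87.
Offset 7: leading byte 0xF3 = 11110011 → 4-byte char #3 = F3 BF 84 90.
Offset 11: leading byte 0xE8 = 11101000 → 3-byte char #4 = E8 88 8B.
Offset 14: leading byte 0xE8 = 11101000 → 3-byte char #5 = E8 86 AB.
Leading byte 0xE8 = 11101000 matches 1110xxxx → 3-byte sequence.
Byte 1: 0xE8 = 11101000, payload 1000 (4 bits).
Byte 2: 0x86 = 10000110 (10xxxxxx ✓), payload 000110.
Byte 3: 0xAB = 10101011 (10xxxxxx ✓), payload 101011.
Concatenate: 1000000110101011 = 0x81AB (16 bits → U+81AB).

U+81AB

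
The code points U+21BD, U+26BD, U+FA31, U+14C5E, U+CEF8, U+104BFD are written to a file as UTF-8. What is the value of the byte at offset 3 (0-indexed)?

U+21BD → 3-byte form E2 86 BD at offsets 0–2.
U+26BD → 3-byte form E2 9A BD at offsets 3–5.
Offset 3 falls in char 2's range; it's byte 1 of E2 9A BD = 0xE2.

0xE2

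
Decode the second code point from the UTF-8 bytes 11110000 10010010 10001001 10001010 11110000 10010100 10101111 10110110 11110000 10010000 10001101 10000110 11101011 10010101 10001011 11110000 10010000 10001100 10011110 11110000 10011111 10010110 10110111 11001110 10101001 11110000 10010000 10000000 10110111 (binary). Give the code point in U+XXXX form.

Offset 0: leading byte 0xF0 = 11110000 → 4-byte char #1 = F0 92 89 8A.
Offset 4: leading byte 0xF0 = 11110000 → 4-byte char #2 = F0 94 AF B6.
Leading byte 0xF0 = 11110000 matches 11110xxx → 4-byte sequence.
Byte 1: 0xF0 = 11110000, payload 000 (3 bits).
Byte 2: 0x94 = 10010100 (10xxxxxx ✓), payload 010100.
Byte 3: 0xAF = 10101111 (10xxxxxx ✓), payload 101111.
Byte 4: 0xB6 = 10110110 (10xxxxxx ✓), payload 110110.
Concatenate: 000010100101111110110 = 0x14BF6 (21 bits → U+14BF6).

U+14BF6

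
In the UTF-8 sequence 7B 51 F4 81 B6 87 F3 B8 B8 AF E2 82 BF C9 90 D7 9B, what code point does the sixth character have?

Offset 0: leading byte 0x7B = 01111011 → 1-byte char #1 = 7B.
Offset 1: leading byte 0x51 = 01010001 → 1-byte char #2 = 51.
Offset 2: leading byte 0xF4 = 11110100 → 4-byte char #3 = F4 81 B6 87.
Offset 6: leading byte 0xF3 = 11110011 → 4-byte char #4 = F3 B8 B8 AF.
Offset 10: leading byte 0xE2 = 11100010 → 3-byte char #5 = E2 82 BF.
Offset 13: leading byte 0xC9 = 11001001 → 2-byte char #6 = C9 90.
Leading byte 0xC9 = 11001001 matches 110xxxxx → 2-byte sequence.
Byte 1: 0xC9 = 11001001, payload 01001 (5 bits).
Byte 2: 0x90 = 10010000 (10xxxxxx ✓), payload 010000.
Concatenate: 01001010000 = 0x250 (11 bits → U+0250).

U+0250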